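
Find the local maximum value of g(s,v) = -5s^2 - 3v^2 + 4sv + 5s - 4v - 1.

∂g/∂s = -10s + 4v + 5 = 0 and ∂g/∂v = 4s - 6v - 4 = 0, so (s, v) = (7/22, -5/11).
The Hessian has g_{ss} = -10, g_{vv} = -6, g_{sv} = 4, giving D = 44 > 0 with g_{ss} < 0, so the point is a local maximum.
g(7/22, -5/11) = 31/44.

31/44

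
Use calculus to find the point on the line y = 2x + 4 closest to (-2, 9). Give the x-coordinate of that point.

8/5

Minimize D(x)^2 = (x + 2)^2 + (2x - 5)^2.
d/dx[D^2] = 2(x + 2) + 2·2·(2x - 5) = 0 ⇒ x = 8/5.
Then y = 36/5 and the distance is √(81/5) ≈ 4.0249.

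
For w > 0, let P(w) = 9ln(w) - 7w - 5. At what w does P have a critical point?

P'(w) = 9/w − 7 = 0 gives w = 9/7.
P''(w) = -9/w², which is negative for w > 0, so this is a local maximum.
P(9/7) = 9·ln(9/7) - 9 - 5 ≈ -11.7382.

9/7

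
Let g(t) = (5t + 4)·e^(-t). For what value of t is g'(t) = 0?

1/5

g'(t) = 5·e^(-t) + (5t + 4)·(-1)·e^(-t) = (-5t + 1)·e^(-t). Since e^(-t) > 0, the only critical point is t = 1/5.
g''(1/5) has the same sign as -5 < 0, so this is a local maximum.
g(1/5) = (5)·e^(-1/5) ≈ 4.0937.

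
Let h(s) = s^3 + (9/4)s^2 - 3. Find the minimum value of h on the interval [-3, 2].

Differentiating, h'(s) = 3s^2 + (9/2)s; which vanishes at s = -3/2 and s = 0.
Evaluating at the critical points and endpoints: h(-3) = -39/4,  h(-3/2) = -21/16,  h(0) = -3,  h(2) = 14.
So the minimum is h(-3) = -39/4.

-39/4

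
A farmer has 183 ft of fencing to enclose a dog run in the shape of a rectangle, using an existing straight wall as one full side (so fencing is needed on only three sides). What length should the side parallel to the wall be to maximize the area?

Let the sides perpendicular to the wall have length x and the parallel side y, so 2x + y = 183 and the area is A = xy = x(183 − 2x).
A'(x) = 183 − 4x = 0 gives x = 183/4, and A''(x) = −4 < 0 confirms a maximum.
Then y = 183 − 2·183/4 = 183/2 and A = 33489/8.

183/2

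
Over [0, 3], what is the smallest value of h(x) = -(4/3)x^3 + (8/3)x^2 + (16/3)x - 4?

h'(x) = -4x^2 + (16/3)x + 16/3, whose only zero in [0, 3] is x = 2.
Compare values at every candidate in [0, 3]: h(0) = -4,  h(2) = 20/3,  h(3) = 0.
Hence the absolute minimum is -4 at x = 0.

-4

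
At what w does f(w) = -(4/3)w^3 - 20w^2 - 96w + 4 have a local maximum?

-4

Critical points: f'(w) = -4w^2 - 40w - 96 vanishes at w = -6, -4.
Since f''(w) = -8w - 40, we get f''(-6) = 8 > 0 ⇒ local minimum; f''(-4) = -8 < 0 ⇒ local maximum.
So the local maximum value is f(-4) = 460/3.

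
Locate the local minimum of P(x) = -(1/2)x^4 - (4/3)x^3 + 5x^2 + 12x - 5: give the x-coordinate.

P'(x) = -2x^3 - 4x^2 + 10x + 12 = 0 at x = -3, -1, 2.
Since P''(x) = -6x^2 - 8x + 10, we get P''(-3) = -20 < 0 ⇒ local maximum; P''(-1) = 12 > 0 ⇒ local minimum; P''(2) = -30 < 0 ⇒ local maximum.
The local minimum is P(-1) = -67/6.

-1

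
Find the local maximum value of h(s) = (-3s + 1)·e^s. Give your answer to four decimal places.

1.5403

h'(s) = (-3)·e^s + (-3s + 1)·1·e^s = (-3s - 2)·e^s. Since e^s > 0, the only critical point is s = -2/3.
h''(-2/3) has the same sign as -3 < 0, so this is a local maximum.
h(-2/3) = (3)·e^(-2/3) ≈ 1.5403.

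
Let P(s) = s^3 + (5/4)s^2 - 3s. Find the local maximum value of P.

63/16

P'(s) = 3s^2 + (5/2)s - 3 = 0 at s = -3/2, 2/3.
Since P''(s) = 6s + 5/2, we get P''(-3/2) = -13/2 < 0 ⇒ local maximum; P''(2/3) = 13/2 > 0 ⇒ local minimum.
Thus P has its local maximum at s = -3/2, with value 63/16.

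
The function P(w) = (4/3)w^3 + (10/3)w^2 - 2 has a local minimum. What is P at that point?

-2

Critical points: P'(w) = 4w^2 + (20/3)w vanishes at w = -5/3, 0.
Since P''(w) = 8w + 20/3, we get P''(-5/3) = -20/3 < 0 ⇒ local maximum; P''(0) = 20/3 > 0 ⇒ local minimum.
So the local minimum value is P(0) = -2.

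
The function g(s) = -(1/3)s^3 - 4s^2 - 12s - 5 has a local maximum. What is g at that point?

17/3

g'(s) = -s^2 - 8s - 12. Setting g'(s) = 0 gives s ∈ {-6, -2}.
Since g''(s) = -2s - 8, we get g''(-6) = 4 > 0 ⇒ local minimum; g''(-2) = -4 < 0 ⇒ local maximum.
The local maximum is g(-2) = 17/3.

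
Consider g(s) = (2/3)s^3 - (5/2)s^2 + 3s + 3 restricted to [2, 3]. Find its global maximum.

Differentiating, g'(s) = 2s^2 - 5s + 3; which has no zeros in [2, 3].
Candidates: g(2) = 13/3,  g(3) = 15/2.
So the maximum is g(3) = 15/2.

15/2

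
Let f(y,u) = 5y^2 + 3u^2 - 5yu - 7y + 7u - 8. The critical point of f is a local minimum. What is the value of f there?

-61/5

∂f/∂y = 10y - 5u - 7 = 0 and ∂f/∂u = -5y + 6u + 7 = 0, so (y, u) = (1/5, -1).
The Hessian has f_{yy} = 10, f_{uu} = 6, f_{yu} = -5, giving D = 35 > 0 with f_{yy} > 0, so the point is a local minimum.
f(1/5, -1) = -61/5.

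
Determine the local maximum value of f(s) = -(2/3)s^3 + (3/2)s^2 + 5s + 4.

f'(s) = -2s^2 + 3s + 5 = 0 at s = -1, 5/2.
f''(s) = -4s + 3. f''(-1) = 7 > 0 ⇒ local minimum; f''(5/2) = -7 < 0 ⇒ local maximum.
So the local maximum value is f(5/2) = 371/24.

371/24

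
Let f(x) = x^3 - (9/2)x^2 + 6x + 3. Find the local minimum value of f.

5

f'(x) = 3x^2 - 9x + 6 = 0 at x = 1, 2.
f''(x) = 6x - 9. f''(1) = -3 < 0 ⇒ local maximum; f''(2) = 3 > 0 ⇒ local minimum.
Thus f has its local minimum at x = 2, with value 5.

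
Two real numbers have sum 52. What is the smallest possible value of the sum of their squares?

With a + b = 52, a^2 + b^2 = a^2 + (52 − a)^2.
The derivative 2a − 2(52 − a) = 4a − 104 vanishes at a = 26; second derivative 4 > 0, a minimum.
The minimum is 2·(26)^2 = 1352.

1352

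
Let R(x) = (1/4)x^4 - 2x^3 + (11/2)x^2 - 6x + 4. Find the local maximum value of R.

Critical points: R'(x) = x^3 - 6x^2 + 11x - 6 vanishes at x = 1, 2, 3.
Since R''(x) = 3x^2 - 12x + 11, we get R''(1) = 2 > 0 ⇒ local minimum; R''(2) = -1 < 0 ⇒ local maximum; R''(3) = 2 > 0 ⇒ local minimum.
The local maximum is R(2) = 2.

2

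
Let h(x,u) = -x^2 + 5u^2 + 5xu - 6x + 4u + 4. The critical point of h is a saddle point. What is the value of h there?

464/45

∂h/∂x = -2x + 5u - 6 = 0 and ∂h/∂u = 5x + 10u + 4 = 0, so (x, u) = (-16/9, 22/45).
The Hessian has h_{xx} = -2, h_{uu} = 10, h_{xu} = 5, giving D = -45 < 0, so the point is a saddle point.
h(-16/9, 22/45) = 464/45.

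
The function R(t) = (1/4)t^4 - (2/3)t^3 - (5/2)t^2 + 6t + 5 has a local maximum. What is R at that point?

97/12

R'(t) = t^3 - 2t^2 - 5t + 6. Setting R'(t) = 0 gives t ∈ {-2, 1, 3}.
Second-derivative test with R''(t) = 3t^2 - 4t - 5: R''(-2) = 15 > 0 ⇒ local minimum; R''(1) = -6 < 0 ⇒ local maximum; R''(3) = 10 > 0 ⇒ local minimum.
The local maximum is R(1) = 97/12.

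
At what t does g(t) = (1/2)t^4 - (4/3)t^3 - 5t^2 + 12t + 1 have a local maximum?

g'(t) = 2t^3 - 4t^2 - 10t + 12. Setting g'(t) = 0 gives t ∈ {-2, 1, 3}.
Since g''(t) = 6t^2 - 8t - 10, we get g''(-2) = 30 > 0 ⇒ local minimum; g''(1) = -12 < 0 ⇒ local maximum; g''(3) = 20 > 0 ⇒ local minimum.
So the local maximum value is g(1) = 43/6.

1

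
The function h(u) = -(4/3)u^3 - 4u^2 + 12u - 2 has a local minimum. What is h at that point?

-38

h'(u) = -4u^2 - 8u + 12. Setting h'(u) = 0 gives u ∈ {-3, 1}.
Since h''(u) = -8u - 8, we get h''(-3) = 16 > 0 ⇒ local minimum; h''(1) = -16 < 0 ⇒ local maximum.
The local minimum is h(-3) = -38.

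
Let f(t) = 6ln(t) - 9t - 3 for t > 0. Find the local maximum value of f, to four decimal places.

-11.4328

f'(t) = 6/t − 9 = 0 gives t = 2/3.
f''(t) = -6/t², which is negative for t > 0, so this is a local maximum.
f(2/3) = 6·ln(2/3) - 6 - 3 ≈ -11.4328.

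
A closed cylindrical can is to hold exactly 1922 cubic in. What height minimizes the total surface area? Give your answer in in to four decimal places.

13.4758

With radius r and height h, πr²h = 1922 so h = 1922/(πr²), and S(r) = 2πr² + 2πrh = 2πr² + 2·1922/r.
S'(r) = 4πr − 2·1922/r² = 0 ⇒ r³ = 1922/(2π), so r ≈ 6.7379 and h = 2r ≈ 13.4758.
S''(r) = 4π + 4·1922/r³ > 0, so this is the minimum; S ≈ 855.7564.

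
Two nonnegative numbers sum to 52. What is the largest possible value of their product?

With x + y = 52, the product is P(x) = x(52 − x).
P'(x) = 52 − 2x = 0 gives x = 26; P'' = −2 < 0, so this is the maximum.
P = 26·26 = 676.

676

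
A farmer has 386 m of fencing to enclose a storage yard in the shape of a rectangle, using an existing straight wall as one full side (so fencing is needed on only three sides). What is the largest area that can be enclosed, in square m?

37249/2

Let the sides perpendicular to the wall have length x and the parallel side y, so 2x + y = 386 and the area is A = xy = x(386 − 2x).
A'(x) = 386 − 4x = 0 gives x = 193/2, and A''(x) = −4 < 0 confirms a maximum.
Then y = 386 − 2·193/2 = 193 and A = 37249/2.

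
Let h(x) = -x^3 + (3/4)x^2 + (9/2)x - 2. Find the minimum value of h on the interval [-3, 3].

-35/4

h'(x) = -3x^2 + (3/2)x + 9/2, which vanishes at x = -1 and x = 3/2.
Evaluating at the critical points and endpoints: h(-3) = 73/4; h(-1) = -19/4; h(3/2) = 49/16; h(3) = -35/4.
The minimum over the interval is -35/4, attained at x = 3.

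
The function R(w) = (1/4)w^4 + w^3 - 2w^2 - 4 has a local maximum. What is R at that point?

-4

R'(w) = w^3 + 3w^2 - 4w = 0 at w = -4, 0, 1.
Second-derivative test with R''(w) = 3w^2 + 6w - 4: R''(-4) = 20 > 0 ⇒ local minimum; R''(0) = -4 < 0 ⇒ local maximum; R''(1) = 5 > 0 ⇒ local minimum.
The local maximum is R(0) = -4.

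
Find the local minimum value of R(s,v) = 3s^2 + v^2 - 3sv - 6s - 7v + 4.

∂R/∂s = 6s - 3v - 6 = 0 and ∂R/∂v = -3s + 2v - 7 = 0, so (s, v) = (11, 20).
The Hessian has R_{ss} = 6, R_{vv} = 2, R_{sv} = -3, giving D = 3 > 0 with R_{ss} > 0, so the point is a local minimum.
R(11, 20) = -99.

-99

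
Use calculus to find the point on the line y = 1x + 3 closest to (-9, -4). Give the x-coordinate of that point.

Minimize D(x)^2 = (x + 9)^2 + (x + 7)^2.
d/dx[D^2] = 2(x + 9) + 2·1·(x + 7) = 0 ⇒ x = -8.
Then y = -5 and the distance is √(2) ≈ 1.4142.

-8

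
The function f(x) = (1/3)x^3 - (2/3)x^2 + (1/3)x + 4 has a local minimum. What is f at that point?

f'(x) = x^2 - (4/3)x + 1/3 = 0 at x = 1/3, 1.
Second-derivative test with f''(x) = 2x - 4/3: f''(1/3) = -2/3 < 0 ⇒ local maximum; f''(1) = 2/3 > 0 ⇒ local minimum.
Thus f has its local minimum at x = 1, with value 4.

4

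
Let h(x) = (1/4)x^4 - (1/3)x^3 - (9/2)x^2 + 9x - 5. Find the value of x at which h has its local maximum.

1

Critical points: h'(x) = x^3 - x^2 - 9x + 9 vanishes at x = -3, 1, 3.
h''(x) = 3x^2 - 2x - 9. h''(-3) = 24 > 0 ⇒ local minimum; h''(1) = -8 < 0 ⇒ local maximum; h''(3) = 12 > 0 ⇒ local minimum.
The local maximum is h(1) = -7/12.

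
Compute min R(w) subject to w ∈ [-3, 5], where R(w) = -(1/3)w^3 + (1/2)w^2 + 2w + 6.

Differentiating, R'(w) = -w^2 + w + 2; which vanishes at w = -1 and w = 2.
Compare values at every candidate in [-3, 5]: R(-3) = 27/2,  R(-1) = 29/6,  R(2) = 28/3,  R(5) = -79/6.
So the minimum is R(5) = -79/6.

-79/6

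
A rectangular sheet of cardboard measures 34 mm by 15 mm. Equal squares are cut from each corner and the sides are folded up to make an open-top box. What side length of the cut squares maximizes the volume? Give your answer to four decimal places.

3.2479

With cut size x, the volume is V(x) = x(34 − 2x)(15 − 2x) for 0 < x < 7.5.
V'(x) = 12x^2 − 196x + 510. Setting V'(x) = 0 gives x ≈ 3.2479 (the root in (0, 7.5)).
V''(x) = 24x − 196 is negative there, so this is the maximum; V ≈ 759.6878.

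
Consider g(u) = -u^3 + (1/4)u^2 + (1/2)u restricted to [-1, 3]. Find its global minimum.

-93/4

Differentiating, g'(u) = -3u^2 + (1/2)u + 1/2; which vanishes at u = -1/3 and u = 1/2.
Evaluating at the critical points and endpoints: g(-1) = 3/4; g(-1/3) = -11/108; g(1/2) = 3/16; g(3) = -93/4.
Hence the absolute minimum is -93/4 at u = 3.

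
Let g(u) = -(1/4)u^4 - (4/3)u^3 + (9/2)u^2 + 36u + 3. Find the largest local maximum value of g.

381/4

g'(u) = -u^3 - 4u^2 + 9u + 36 = 0 at u = -4, -3, 3.
Second-derivative test with g''(u) = -3u^2 - 8u + 9: g''(-4) = -7 < 0 ⇒ local maximum; g''(-3) = 6 > 0 ⇒ local minimum; g''(3) = -42 < 0 ⇒ local maximum.
So the largest local maximum value is g(3) = 381/4.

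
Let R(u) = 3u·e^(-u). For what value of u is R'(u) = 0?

By the product rule, R'(u) = (-3u + 3)·e^(-u). Since e^(-u) > 0, the only critical point is u = 1.
R''(1) has the same sign as -3 < 0, so this is a local maximum.
R(1) = (3)·e^(-1) ≈ 1.1036.

1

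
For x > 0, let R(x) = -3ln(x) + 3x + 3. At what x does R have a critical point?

R'(x) = -3/x + 3 = 0 gives x = 1.
R''(x) = 3/x², which is positive for x > 0, so this is a local minimum.
R(1) = -3·ln(1) + 3 + 3 ≈ 6.0000.

1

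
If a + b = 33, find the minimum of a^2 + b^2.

With a + b = 33, a^2 + b^2 = a^2 + (33 − a)^2.
The derivative 2a − 2(33 − a) = 4a − 66 vanishes at a = 33/2; second derivative 4 > 0, a minimum.
The minimum is 2·(33/2)^2 = 1089/2.

1089/2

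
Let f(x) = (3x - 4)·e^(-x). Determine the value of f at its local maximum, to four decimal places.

0.2909

By the product rule, f'(x) = (-3x + 7)·e^(-x). Since e^(-x) > 0, the only critical point is x = 7/3.
f''(7/3) has the same sign as -3 < 0, so this is a local maximum.
f(7/3) = (3)·e^(-7/3) ≈ 0.2909.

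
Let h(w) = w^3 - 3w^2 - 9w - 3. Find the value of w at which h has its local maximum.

-1

h'(w) = 3w^2 - 6w - 9. Setting h'(w) = 0 gives w ∈ {-1, 3}.
Second-derivative test with h''(w) = 6w - 6: h''(-1) = -12 < 0 ⇒ local maximum; h''(3) = 12 > 0 ⇒ local minimum.
So the local maximum value is h(-1) = 2.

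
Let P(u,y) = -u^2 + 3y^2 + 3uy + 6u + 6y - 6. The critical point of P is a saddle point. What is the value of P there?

-54/7

∂P/∂u = -2u + 3y + 6 = 0 and ∂P/∂y = 3u + 6y + 6 = 0, so (u, y) = (6/7, -10/7).
The Hessian has P_{uu} = -2, P_{yy} = 6, P_{uy} = 3, giving D = -21 < 0, so the point is a saddle point.
P(6/7, -10/7) = -54/7.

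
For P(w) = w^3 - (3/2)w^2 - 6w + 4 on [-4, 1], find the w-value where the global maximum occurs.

P'(w) = 3w^2 - 3w - 6, whose only zero in [-4, 1] is w = -1.
Compare values at every candidate in [-4, 1]: P(-4) = -60, P(-1) = 15/2, P(1) = -5/2.
So the maximum is P(-1) = 15/2.

-1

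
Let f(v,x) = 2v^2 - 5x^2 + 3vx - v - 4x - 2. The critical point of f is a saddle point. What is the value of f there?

∂f/∂v = 4v + 3x - 1 = 0 and ∂f/∂x = 3v - 10x - 4 = 0, so (v, x) = (22/49, -13/49).
The Hessian has f_{vv} = 4, f_{xx} = -10, f_{vx} = 3, giving D = -49 < 0, so the point is a saddle point.
f(22/49, -13/49) = -83/49.

-83/49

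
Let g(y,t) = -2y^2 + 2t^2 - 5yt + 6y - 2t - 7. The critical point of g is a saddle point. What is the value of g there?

-283/41

∂g/∂y = -4y - 5t + 6 = 0 and ∂g/∂t = -5y + 4t - 2 = 0, so (y, t) = (14/41, 38/41).
The Hessian has g_{yy} = -4, g_{tt} = 4, g_{yt} = -5, giving D = -41 < 0, so the point is a saddle point.
g(14/41, 38/41) = -283/41.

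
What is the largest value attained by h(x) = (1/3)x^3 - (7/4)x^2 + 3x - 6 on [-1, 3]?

-15/4

The derivative is x^2 - (7/2)x + 3, which vanishes at x = 3/2 and x = 2.
Evaluating at the critical points and endpoints: h(-1) = -133/12, h(3/2) = -69/16, h(2) = -13/3, h(3) = -15/4.
Hence the absolute maximum is -15/4 at x = 3.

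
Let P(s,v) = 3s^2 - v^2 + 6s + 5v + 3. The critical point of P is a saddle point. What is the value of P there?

∂P/∂s = 6s + 6 = 0 and ∂P/∂v = -2v + 5 = 0, so (s, v) = (-1, 5/2).
The Hessian has P_{ss} = 6, P_{vv} = -2, P_{sv} = 0, giving D = -12 < 0, so the point is a saddle point.
P(-1, 5/2) = 25/4.

25/4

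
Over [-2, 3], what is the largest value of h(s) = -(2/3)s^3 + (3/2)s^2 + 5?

The derivative is -2s^2 + 3s, which vanishes at s = 0 and s = 3/2.
Candidates: h(-2) = 49/3,  h(0) = 5,  h(3/2) = 49/8,  h(3) = 1/2.
Hence the absolute maximum is 49/3 at s = -2.

49/3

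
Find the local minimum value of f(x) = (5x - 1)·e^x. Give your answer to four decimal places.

-2.2466

By the product rule, f'(x) = (5x + 4)·e^x. Since e^x > 0, the only critical point is x = -4/5.
f''(-4/5) has the same sign as 5 > 0, so this is a local minimum.
f(-4/5) = (-5)·e^(-4/5) ≈ -2.2466.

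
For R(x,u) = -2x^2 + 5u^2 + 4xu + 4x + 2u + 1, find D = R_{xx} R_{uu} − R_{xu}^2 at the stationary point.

-56

∂R/∂x = -4x + 4u + 4 = 0 and ∂R/∂u = 4x + 10u + 2 = 0, so (x, u) = (4/7, -3/7).
The Hessian has R_{xx} = -4, R_{uu} = 10, R_{xu} = 4, giving D = -56 < 0, so the point is a saddle point.
D = (-4)·(10) − (4)^2 = -56.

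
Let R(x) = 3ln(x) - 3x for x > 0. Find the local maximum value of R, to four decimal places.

-3.0000

R'(x) = 3/x − 3 = 0 gives x = 1.
R''(x) = -3/x², which is negative for x > 0, so this is a local maximum.
R(1) = 3·ln(1) - 3 ≈ -3.0000.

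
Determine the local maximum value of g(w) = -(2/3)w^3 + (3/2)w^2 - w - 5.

g'(w) = -2w^2 + 3w - 1. Setting g'(w) = 0 gives w ∈ {1/2, 1}.
Since g''(w) = -4w + 3, we get g''(1/2) = 1 > 0 ⇒ local minimum; g''(1) = -1 < 0 ⇒ local maximum.
Thus g has its local maximum at w = 1, with value -31/6.

-31/6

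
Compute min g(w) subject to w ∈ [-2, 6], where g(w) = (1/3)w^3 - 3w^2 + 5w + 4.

-62/3

g'(w) = w^2 - 6w + 5, which vanishes at w = 1 and w = 5.
Candidates: g(-2) = -62/3,  g(1) = 19/3,  g(5) = -13/3,  g(6) = -2.
The minimum over the interval is -62/3, attained at w = -2.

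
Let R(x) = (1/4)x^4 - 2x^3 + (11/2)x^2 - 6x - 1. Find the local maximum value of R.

Critical points: R'(x) = x^3 - 6x^2 + 11x - 6 vanishes at x = 1, 2, 3.
Since R''(x) = 3x^2 - 12x + 11, we get R''(1) = 2 > 0 ⇒ local minimum; R''(2) = -1 < 0 ⇒ local maximum; R''(3) = 2 > 0 ⇒ local minimum.
Thus R has its local maximum at x = 2, with value -3.

-3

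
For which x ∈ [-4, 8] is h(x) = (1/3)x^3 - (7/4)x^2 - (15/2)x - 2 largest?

The derivative is x^2 - (7/2)x - 15/2, which vanishes at x = -3/2 and x = 5.
Compare values at every candidate in [-4, 8]: h(-4) = -64/3; h(-3/2) = 67/16; h(5) = -499/12; h(8) = -10/3.
Hence the absolute maximum is 67/16 at x = -3/2.

-3/2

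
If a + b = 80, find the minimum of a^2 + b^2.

3200

With a + b = 80, a^2 + b^2 = a^2 + (80 − a)^2.
The derivative 2a − 2(80 − a) = 4a − 160 vanishes at a = 40; second derivative 4 > 0, a minimum.
The minimum is 2·(40)^2 = 3200.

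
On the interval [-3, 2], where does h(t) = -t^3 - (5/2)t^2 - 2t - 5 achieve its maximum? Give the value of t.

-3

Differentiating, h'(t) = -3t^2 - 5t - 2; which vanishes at t = -1 and t = -2/3.
Evaluating at the critical points and endpoints: h(-3) = 11/2, h(-1) = -9/2, h(-2/3) = -121/27, h(2) = -27.
Hence the absolute maximum is 11/2 at t = -3.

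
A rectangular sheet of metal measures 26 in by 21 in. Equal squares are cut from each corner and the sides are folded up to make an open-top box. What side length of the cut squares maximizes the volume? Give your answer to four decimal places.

3.8507

With cut size x, the volume is V(x) = x(26 − 2x)(21 − 2x) for 0 < x < 10.5.
V'(x) = 12x^2 − 188x + 546. Setting V'(x) = 0 gives x ≈ 3.8507 (the root in (0, 10.5)).
V''(x) = 24x − 188 is negative there, so this is the maximum; V ≈ 937.0515.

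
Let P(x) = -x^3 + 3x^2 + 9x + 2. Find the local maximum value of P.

P'(x) = -3x^2 + 6x + 9. Setting P'(x) = 0 gives x ∈ {-1, 3}.
P''(x) = -6x + 6. P''(-1) = 12 > 0 ⇒ local minimum; P''(3) = -12 < 0 ⇒ local maximum.
The local maximum is P(3) = 29.

29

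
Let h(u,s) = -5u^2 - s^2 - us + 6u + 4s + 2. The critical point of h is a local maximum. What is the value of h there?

∂h/∂u = -10u - s + 6 = 0 and ∂h/∂s = -u - 2s + 4 = 0, so (u, s) = (8/19, 34/19).
The Hessian has h_{uu} = -10, h_{ss} = -2, h_{us} = -1, giving D = 19 > 0 with h_{uu} < 0, so the point is a local maximum.
h(8/19, 34/19) = 130/19.

130/19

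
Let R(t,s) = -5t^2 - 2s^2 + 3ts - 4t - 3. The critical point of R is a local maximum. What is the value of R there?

∂R/∂t = -10t + 3s - 4 = 0 and ∂R/∂s = 3t - 4s = 0, so (t, s) = (-16/31, -12/31).
The Hessian has R_{tt} = -10, R_{ss} = -4, R_{ts} = 3, giving D = 31 > 0 with R_{tt} < 0, so the point is a local maximum.
R(-16/31, -12/31) = -61/31.

-61/31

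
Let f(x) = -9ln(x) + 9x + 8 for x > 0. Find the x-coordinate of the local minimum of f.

f'(x) = -9/x + 9 = 0 gives x = 1.
f''(x) = 9/x², which is positive for x > 0, so this is a local minimum.
f(1) = -9·ln(1) + 9 + 8 ≈ 17.0000.

1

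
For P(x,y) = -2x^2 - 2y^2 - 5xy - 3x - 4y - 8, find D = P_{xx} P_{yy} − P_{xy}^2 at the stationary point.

∂P/∂x = -4x - 5y - 3 = 0 and ∂P/∂y = -5x - 4y - 4 = 0, so (x, y) = (-8/9, 1/9).
The Hessian has P_{xx} = -4, P_{yy} = -4, P_{xy} = -5, giving D = -9 < 0, so the point is a saddle point.
D = (-4)·(-4) − (-5)^2 = -9.

-9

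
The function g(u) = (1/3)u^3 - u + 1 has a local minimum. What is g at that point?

1/3

Critical points: g'(u) = u^2 - 1 vanishes at u = -1, 1.
Second-derivative test with g''(u) = 2u: g''(-1) = -2 < 0 ⇒ local maximum; g''(1) = 2 > 0 ⇒ local minimum.
The local minimum is g(1) = 1/3.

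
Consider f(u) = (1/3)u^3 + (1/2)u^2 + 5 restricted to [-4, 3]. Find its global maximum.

f'(u) = u^2 + u, which vanishes at u = -1 and u = 0.
Compare values at every candidate in [-4, 3]: f(-4) = -25/3, f(-1) = 31/6, f(0) = 5, f(3) = 37/2.
The maximum over the interval is 37/2, attained at u = 3.

37/2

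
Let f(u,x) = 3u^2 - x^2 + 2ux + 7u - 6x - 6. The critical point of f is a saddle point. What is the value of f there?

47/16

∂f/∂u = 6u + 2x + 7 = 0 and ∂f/∂x = 2u - 2x - 6 = 0, so (u, x) = (-1/8, -25/8).
The Hessian has f_{uu} = 6, f_{xx} = -2, f_{ux} = 2, giving D = -16 < 0, so the point is a saddle point.
f(-1/8, -25/8) = 47/16.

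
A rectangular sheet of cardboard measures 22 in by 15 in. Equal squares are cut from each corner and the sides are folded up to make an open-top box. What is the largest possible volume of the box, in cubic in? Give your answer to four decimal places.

432.2349

With cut size x, the volume is V(x) = x(22 − 2x)(15 − 2x) for 0 < x < 7.5.
V'(x) = 12x^2 − 148x + 330. Setting V'(x) = 0 gives x ≈ 2.9220 (the root in (0, 7.5)).
V''(x) = 24x − 148 is negative there, so this is the maximum; V ≈ 432.2349.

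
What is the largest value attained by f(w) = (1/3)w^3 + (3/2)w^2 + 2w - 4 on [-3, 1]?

-1/6

Differentiating, f'(w) = w^2 + 3w + 2; which vanishes at w = -2 and w = -1.
Compare values at every candidate in [-3, 1]: f(-3) = -11/2,  f(-2) = -14/3,  f(-1) = -29/6,  f(1) = -1/6.
Hence the absolute maximum is -1/6 at w = 1.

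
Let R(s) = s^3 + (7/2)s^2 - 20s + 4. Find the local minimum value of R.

-809/54

Critical points: R'(s) = 3s^2 + 7s - 20 vanishes at s = -4, 5/3.
R''(s) = 6s + 7. R''(-4) = -17 < 0 ⇒ local maximum; R''(5/3) = 17 > 0 ⇒ local minimum.
So the local minimum value is R(5/3) = -809/54.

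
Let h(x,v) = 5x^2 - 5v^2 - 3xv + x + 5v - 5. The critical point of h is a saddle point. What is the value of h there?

-410/109

∂h/∂x = 10x - 3v + 1 = 0 and ∂h/∂v = -3x - 10v + 5 = 0, so (x, v) = (5/109, 53/109).
The Hessian has h_{xx} = 10, h_{vv} = -10, h_{xv} = -3, giving D = -109 < 0, so the point is a saddle point.
h(5/109, 53/109) = -410/109.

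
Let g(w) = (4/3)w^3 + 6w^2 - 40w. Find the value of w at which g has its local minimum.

2

Critical points: g'(w) = 4w^2 + 12w - 40 vanishes at w = -5, 2.
Since g''(w) = 8w + 12, we get g''(-5) = -28 < 0 ⇒ local maximum; g''(2) = 28 > 0 ⇒ local minimum.
So the local minimum value is g(2) = -136/3.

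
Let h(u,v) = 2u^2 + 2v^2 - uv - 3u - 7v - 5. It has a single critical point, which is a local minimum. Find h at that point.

∂h/∂u = 4u - v - 3 = 0 and ∂h/∂v = -u + 4v - 7 = 0, so (u, v) = (19/15, 31/15).
The Hessian has h_{uu} = 4, h_{vv} = 4, h_{uv} = -1, giving D = 15 > 0 with h_{uu} > 0, so the point is a local minimum.
h(19/15, 31/15) = -212/15.

-212/15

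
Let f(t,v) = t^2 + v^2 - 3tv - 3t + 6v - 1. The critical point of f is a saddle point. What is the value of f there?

-14/5

∂f/∂t = 2t - 3v - 3 = 0 and ∂f/∂v = -3t + 2v + 6 = 0, so (t, v) = (12/5, 3/5).
The Hessian has f_{tt} = 2, f_{vv} = 2, f_{tv} = -3, giving D = -5 < 0, so the point is a saddle point.
f(12/5, 3/5) = -14/5.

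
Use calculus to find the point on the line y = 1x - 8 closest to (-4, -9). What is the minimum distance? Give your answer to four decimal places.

2.1213

Minimize D(x)^2 = (x + 4)^2 + (x + 1)^2.
d/dx[D^2] = 2(x + 4) + 2·1·(x + 1) = 0 ⇒ x = -5/2.
Then y = -21/2 and the distance is √(9/2) ≈ 2.1213.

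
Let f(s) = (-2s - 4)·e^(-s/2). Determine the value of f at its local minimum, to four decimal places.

Differentiating with the product rule gives f'(s) = (s)·e^(-s/2). Since e^(-s/2) > 0, the only critical point is s = 0.
f''(0) has the same sign as 1 > 0, so this is a local minimum.
f(0) = (-4)·e^(0) ≈ -4.0000.

-4.0000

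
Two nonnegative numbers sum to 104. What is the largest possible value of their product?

With x + y = 104, the product is P(x) = x(104 − x).
P'(x) = 104 − 2x = 0 gives x = 52; P'' = −2 < 0, so this is the maximum.
P = 52·52 = 2704.

2704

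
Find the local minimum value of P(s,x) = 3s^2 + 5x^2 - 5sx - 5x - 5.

-50/7

∂P/∂s = 6s - 5x = 0 and ∂P/∂x = -5s + 10x - 5 = 0, so (s, x) = (5/7, 6/7).
The Hessian has P_{ss} = 6, P_{xx} = 10, P_{sx} = -5, giving D = 35 > 0 with P_{ss} > 0, so the point is a local minimum.
P(5/7, 6/7) = -50/7.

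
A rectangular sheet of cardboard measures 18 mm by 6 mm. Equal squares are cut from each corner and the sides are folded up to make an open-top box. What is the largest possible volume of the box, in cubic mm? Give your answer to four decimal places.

With cut size x, the volume is V(x) = x(18 − 2x)(6 − 2x) for 0 < x < 3.
V'(x) = 12x^2 − 96x + 108. Setting V'(x) = 0 gives x ≈ 1.3542 (the root in (0, 3)).
V''(x) = 24x − 96 is negative there, so this is the maximum; V ≈ 68.1621.

68.1621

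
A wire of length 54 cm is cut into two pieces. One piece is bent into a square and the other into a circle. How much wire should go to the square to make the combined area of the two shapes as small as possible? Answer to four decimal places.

30.2454

Let x be the length used for the square. Square side x/4; circle radius (54−x)/(2π).
A(x) = (x/4)² + π·((54−x)/(2π))² = x²/16 + (54−x)²/(4π) for 0 ≤ x ≤ 54. A'(x) = x/8 − (54−x)/(2π) = 0 gives x = 4·54/(π+4) ≈ 30.2454.
A'' = 1/8 + 1/(2π) > 0, so this gives the minimum combined area; x ≈ 30.2454 cm to the square.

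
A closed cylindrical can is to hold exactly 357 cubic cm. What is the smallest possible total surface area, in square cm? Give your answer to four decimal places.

278.5865

With radius r and height h, πr²h = 357 so h = 357/(πr²), and S(r) = 2πr² + 2πrh = 2πr² + 2·357/r.
S'(r) = 4πr − 2·357/r² = 0 ⇒ r³ = 357/(2π), so r ≈ 3.8444 and h = 2r ≈ 7.6888.
S''(r) = 4π + 4·357/r³ > 0, so this is the minimum; S ≈ 278.5865.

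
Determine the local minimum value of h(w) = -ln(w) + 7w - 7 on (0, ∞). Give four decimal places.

-4.0541

h'(w) = -1/w + 7 = 0 gives w = 1/7.
h''(w) = 1/w², which is positive for w > 0, so this is a local minimum.
h(1/7) = -1·ln(1/7) + 1 - 7 ≈ -4.0541.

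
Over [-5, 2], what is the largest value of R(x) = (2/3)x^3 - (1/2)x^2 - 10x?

R'(x) = 2x^2 - x - 10, whose only zero in [-5, 2] is x = -2.
Candidates: R(-5) = -275/6, R(-2) = 38/3, R(2) = -50/3.
The maximum over the interval is 38/3, attained at x = -2.

38/3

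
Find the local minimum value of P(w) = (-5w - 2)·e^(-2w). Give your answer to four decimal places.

Differentiating with the product rule gives P'(w) = (10w - 1)·e^(-2w). Since e^(-2w) > 0, the only critical point is w = 1/10.
P''(1/10) has the same sign as 10 > 0, so this is a local minimum.
P(1/10) = (-5/2)·e^(-1/5) ≈ -2.0468.

-2.0468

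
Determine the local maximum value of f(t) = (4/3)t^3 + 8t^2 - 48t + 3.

291

Critical points: f'(t) = 4t^2 + 16t - 48 vanishes at t = -6, 2.
Since f''(t) = 8t + 16, we get f''(-6) = -32 < 0 ⇒ local maximum; f''(2) = 32 > 0 ⇒ local minimum.
Thus f has its local maximum at t = -6, with value 291.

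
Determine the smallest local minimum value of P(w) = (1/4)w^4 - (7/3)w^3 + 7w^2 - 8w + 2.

-10/3

P'(w) = w^3 - 7w^2 + 14w - 8. Setting P'(w) = 0 gives w ∈ {1, 2, 4}.
Second-derivative test with P''(w) = 3w^2 - 14w + 14: P''(1) = 3 > 0 ⇒ local minimum; P''(2) = -2 < 0 ⇒ local maximum; P''(4) = 6 > 0 ⇒ local minimum.
So the smallest local minimum value is P(4) = -10/3.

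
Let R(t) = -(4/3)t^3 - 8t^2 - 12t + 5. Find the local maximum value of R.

31/3

R'(t) = -4t^2 - 16t - 12 = 0 at t = -3, -1.
R''(t) = -8t - 16. R''(-3) = 8 > 0 ⇒ local minimum; R''(-1) = -8 < 0 ⇒ local maximum.
So the local maximum value is R(-1) = 31/3.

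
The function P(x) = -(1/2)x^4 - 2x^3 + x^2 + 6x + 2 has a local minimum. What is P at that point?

-3/2

Critical points: P'(x) = -2x^3 - 6x^2 + 2x + 6 vanishes at x = -3, -1, 1.
Second-derivative test with P''(x) = -6x^2 - 12x + 2: P''(-3) = -16 < 0 ⇒ local maximum; P''(-1) = 8 > 0 ⇒ local minimum; P''(1) = -16 < 0 ⇒ local maximum.
The local minimum is P(-1) = -3/2.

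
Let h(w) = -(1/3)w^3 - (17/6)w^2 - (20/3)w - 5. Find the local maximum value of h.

h'(w) = -w^2 - (17/3)w - 20/3. Setting h'(w) = 0 gives w ∈ {-4, -5/3}.
Second-derivative test with h''(w) = -2w - 17/3: h''(-4) = 7/3 > 0 ⇒ local minimum; h''(-5/3) = -7/3 < 0 ⇒ local maximum.
Thus h has its local maximum at w = -5/3, with value -35/162.

-35/162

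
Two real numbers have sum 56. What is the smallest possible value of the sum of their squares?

With a + b = 56, a^2 + b^2 = a^2 + (56 − a)^2.
The derivative 2a − 2(56 − a) = 4a − 112 vanishes at a = 28; second derivative 4 > 0, a minimum.
The minimum is 2·(28)^2 = 1568.

1568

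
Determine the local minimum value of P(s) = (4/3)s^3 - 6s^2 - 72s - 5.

Critical points: P'(s) = 4s^2 - 12s - 72 vanishes at s = -3, 6.
Since P''(s) = 8s - 12, we get P''(-3) = -36 < 0 ⇒ local maximum; P''(6) = 36 > 0 ⇒ local minimum.
So the local minimum value is P(6) = -365.

-365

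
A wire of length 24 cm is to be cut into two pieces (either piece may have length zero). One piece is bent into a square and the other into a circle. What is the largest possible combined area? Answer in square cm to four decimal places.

45.8366

Let x be the length used for the square. Square side x/4; circle radius (24−x)/(2π).
A(x) = (x/4)² + π·((24−x)/(2π))² = x²/16 + (24−x)²/(4π) for 0 ≤ x ≤ 24. A'(x) = x/8 − (24−x)/(2π) = 0 gives x = 4·24/(π+4) ≈ 13.4424.
A'' > 0, so the interior critical point is a minimum; the maximum is at an endpoint. A(0) = 45.8366 and A(24) = 36.0000, so the largest area is 45.8366.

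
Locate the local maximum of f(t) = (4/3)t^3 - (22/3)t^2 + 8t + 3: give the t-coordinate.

2/3

f'(t) = 4t^2 - (44/3)t + 8. Setting f'(t) = 0 gives t ∈ {2/3, 3}.
Second-derivative test with f''(t) = 8t - 44/3: f''(2/3) = -28/3 < 0 ⇒ local maximum; f''(3) = 28/3 > 0 ⇒ local minimum.
So the local maximum value is f(2/3) = 443/81.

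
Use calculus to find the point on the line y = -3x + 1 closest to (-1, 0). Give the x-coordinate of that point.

1/5

Minimize D(x)^2 = (x + 1)^2 + (-3x + 1)^2.
d/dx[D^2] = 2(x + 1) + 2·(-3)·(-3x + 1) = 0 ⇒ x = 1/5.
Then y = 2/5 and the distance is √(8/5) ≈ 1.2649.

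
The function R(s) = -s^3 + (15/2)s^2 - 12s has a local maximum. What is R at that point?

R'(s) = -3s^2 + 15s - 12 = 0 at s = 1, 4.
Since R''(s) = -6s + 15, we get R''(1) = 9 > 0 ⇒ local minimum; R''(4) = -9 < 0 ⇒ local maximum.
So the local maximum value is R(4) = 8.

8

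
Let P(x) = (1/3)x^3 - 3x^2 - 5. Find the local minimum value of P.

P'(x) = x^2 - 6x. Setting P'(x) = 0 gives x ∈ {0, 6}.
P''(x) = 2x - 6. P''(0) = -6 < 0 ⇒ local maximum; P''(6) = 6 > 0 ⇒ local minimum.
Thus P has its local minimum at x = 6, with value -41.

-41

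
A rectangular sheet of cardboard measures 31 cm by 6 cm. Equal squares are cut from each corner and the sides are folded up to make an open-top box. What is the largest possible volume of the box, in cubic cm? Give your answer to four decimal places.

126.3596

With cut size x, the volume is V(x) = x(31 − 2x)(6 − 2x) for 0 < x < 3.
V'(x) = 12x^2 − 148x + 186. Setting V'(x) = 0 gives x ≈ 1.4203 (the root in (0, 3)).
V''(x) = 24x − 148 is negative there, so this is the maximum; V ≈ 126.3596.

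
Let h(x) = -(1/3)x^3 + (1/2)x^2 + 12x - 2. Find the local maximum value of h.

h'(x) = -x^2 + x + 12 = 0 at x = -3, 4.
Since h''(x) = -2x + 1, we get h''(-3) = 7 > 0 ⇒ local minimum; h''(4) = -7 < 0 ⇒ local maximum.
So the local maximum value is h(4) = 98/3.

98/3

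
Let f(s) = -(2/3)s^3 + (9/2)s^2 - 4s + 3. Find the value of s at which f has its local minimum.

1/2

f'(s) = -2s^2 + 9s - 4. Setting f'(s) = 0 gives s ∈ {1/2, 4}.
Since f''(s) = -4s + 9, we get f''(1/2) = 7 > 0 ⇒ local minimum; f''(4) = -7 < 0 ⇒ local maximum.
The local minimum is f(1/2) = 49/24.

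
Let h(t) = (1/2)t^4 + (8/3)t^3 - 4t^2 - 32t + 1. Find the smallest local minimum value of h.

-149/3

h'(t) = 2t^3 + 8t^2 - 8t - 32 = 0 at t = -4, -2, 2.
Second-derivative test with h''(t) = 6t^2 + 16t - 8: h''(-4) = 24 > 0 ⇒ local minimum; h''(-2) = -16 < 0 ⇒ local maximum; h''(2) = 48 > 0 ⇒ local minimum.
Thus h has its smallest local minimum at t = 2, with value -149/3.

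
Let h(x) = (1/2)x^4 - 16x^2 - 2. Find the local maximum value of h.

-2

h'(x) = 2x^3 - 32x = 0 at x = -4, 0, 4.
Second-derivative test with h''(x) = 6x^2 - 32: h''(-4) = 64 > 0 ⇒ local minimum; h''(0) = -32 < 0 ⇒ local maximum; h''(4) = 64 > 0 ⇒ local minimum.
The local maximum is h(0) = -2.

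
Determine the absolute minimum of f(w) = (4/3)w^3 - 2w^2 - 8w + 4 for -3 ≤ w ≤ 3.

f'(w) = 4w^2 - 4w - 8, which vanishes at w = -1 and w = 2.
Candidates: f(-3) = -26, f(-1) = 26/3, f(2) = -28/3, f(3) = -2.
So the minimum is f(-3) = -26.

-26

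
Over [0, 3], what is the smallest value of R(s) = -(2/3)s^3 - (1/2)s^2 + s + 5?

-29/2

R'(s) = -2s^2 - s + 1, whose only zero in [0, 3] is s = 1/2.
Evaluating at the critical points and endpoints: R(0) = 5; R(1/2) = 127/24; R(3) = -29/2.
Hence the absolute minimum is -29/2 at s = 3.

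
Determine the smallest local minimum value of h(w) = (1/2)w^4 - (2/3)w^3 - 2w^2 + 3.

h'(w) = 2w^3 - 2w^2 - 4w = 0 at w = -1, 0, 2.
Since h''(w) = 6w^2 - 4w - 4, we get h''(-1) = 6 > 0 ⇒ local minimum; h''(0) = -4 < 0 ⇒ local maximum; h''(2) = 12 > 0 ⇒ local minimum.
So the smallest local minimum value is h(2) = -7/3.

-7/3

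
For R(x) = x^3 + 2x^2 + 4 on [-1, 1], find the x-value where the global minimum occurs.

Differentiating, R'(x) = 3x^2 + 4x; whose only zero in [-1, 1] is x = 0.
Compare values at every candidate in [-1, 1]: R(-1) = 5, R(0) = 4, R(1) = 7.
The minimum over the interval is 4, attained at x = 0.

0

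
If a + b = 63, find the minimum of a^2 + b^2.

With a + b = 63, a^2 + b^2 = a^2 + (63 − a)^2.
The derivative 2a − 2(63 − a) = 4a − 126 vanishes at a = 63/2; second derivative 4 > 0, a minimum.
The minimum is 2·(63/2)^2 = 3969/2.

3969/2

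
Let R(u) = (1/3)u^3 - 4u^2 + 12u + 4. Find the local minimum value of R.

4

R'(u) = u^2 - 8u + 12. Setting R'(u) = 0 gives u ∈ {2, 6}.
Second-derivative test with R''(u) = 2u - 8: R''(2) = -4 < 0 ⇒ local maximum; R''(6) = 4 > 0 ⇒ local minimum.
So the local minimum value is R(6) = 4.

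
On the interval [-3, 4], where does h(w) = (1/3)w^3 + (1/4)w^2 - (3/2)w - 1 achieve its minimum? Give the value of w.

The derivative is w^2 + (1/2)w - 3/2, which vanishes at w = -3/2 and w = 1.
Compare values at every candidate in [-3, 4]: h(-3) = -13/4; h(-3/2) = 11/16; h(1) = -23/12; h(4) = 55/3.
The minimum over the interval is -13/4, attained at w = -3.

-3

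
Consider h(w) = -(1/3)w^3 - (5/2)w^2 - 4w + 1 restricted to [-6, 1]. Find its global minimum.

-35/6

h'(w) = -w^2 - 5w - 4, which vanishes at w = -4 and w = -1.
Evaluating at the critical points and endpoints: h(-6) = 7, h(-4) = -5/3, h(-1) = 17/6, h(1) = -35/6.
The minimum over the interval is -35/6, attained at w = 1.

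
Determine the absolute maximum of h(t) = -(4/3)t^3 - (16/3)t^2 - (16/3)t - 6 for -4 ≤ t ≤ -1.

46/3

Differentiating, h'(t) = -4t^2 - (32/3)t - 16/3; whose only zero in [-4, -1] is t = -2.
Candidates: h(-4) = 46/3, h(-2) = -6, h(-1) = -14/3.
Hence the absolute maximum is 46/3 at t = -4.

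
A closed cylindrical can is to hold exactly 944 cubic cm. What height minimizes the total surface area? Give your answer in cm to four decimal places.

10.6323

With radius r and height h, πr²h = 944 so h = 944/(πr²), and S(r) = 2πr² + 2πrh = 2πr² + 2·944/r.
S'(r) = 4πr − 2·944/r² = 0 ⇒ r³ = 944/(2π), so r ≈ 5.3162 and h = 2r ≈ 10.6323.
S''(r) = 4π + 4·944/r³ > 0, so this is the minimum; S ≈ 532.7162.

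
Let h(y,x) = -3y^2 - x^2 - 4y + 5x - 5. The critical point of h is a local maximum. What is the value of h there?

∂h/∂y = -6y - 4 = 0 and ∂h/∂x = -2x + 5 = 0, so (y, x) = (-2/3, 5/2).
The Hessian has h_{yy} = -6, h_{xx} = -2, h_{yx} = 0, giving D = 12 > 0 with h_{yy} < 0, so the point is a local maximum.
h(-2/3, 5/2) = 31/12.

31/12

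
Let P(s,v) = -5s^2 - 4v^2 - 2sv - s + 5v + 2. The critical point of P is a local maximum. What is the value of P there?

291/76

∂P/∂s = -10s - 2v - 1 = 0 and ∂P/∂v = -2s - 8v + 5 = 0, so (s, v) = (-9/38, 13/19).
The Hessian has P_{ss} = -10, P_{vv} = -8, P_{sv} = -2, giving D = 76 > 0 with P_{ss} < 0, so the point is a local maximum.
P(-9/38, 13/19) = 291/76.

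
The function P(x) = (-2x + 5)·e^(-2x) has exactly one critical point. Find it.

P'(x) = (-2)·e^(-2x) + (-2x + 5)·(-2)·e^(-2x) = (4x - 12)·e^(-2x). Since e^(-2x) > 0, the only critical point is x = 3.
P''(3) has the same sign as 4 > 0, so this is a local minimum.
P(3) = (-1)·e^(-6) ≈ -0.0025.

3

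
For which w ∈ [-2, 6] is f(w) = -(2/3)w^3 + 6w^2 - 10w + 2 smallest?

The derivative is -2w^2 + 12w - 10, which vanishes at w = 1 and w = 5.
Compare values at every candidate in [-2, 6]: f(-2) = 154/3,  f(1) = -8/3,  f(5) = 56/3,  f(6) = 14.
So the minimum is f(1) = -8/3.

1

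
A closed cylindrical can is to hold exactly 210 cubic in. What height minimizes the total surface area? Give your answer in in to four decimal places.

With radius r and height h, πr²h = 210 so h = 210/(πr²), and S(r) = 2πr² + 2πrh = 2πr² + 2·210/r.
S'(r) = 4πr − 2·210/r² = 0 ⇒ r³ = 210/(2π), so r ≈ 3.2212 and h = 2r ≈ 6.4423.
S''(r) = 4π + 4·210/r³ > 0, so this is the minimum; S ≈ 195.5813.

6.4423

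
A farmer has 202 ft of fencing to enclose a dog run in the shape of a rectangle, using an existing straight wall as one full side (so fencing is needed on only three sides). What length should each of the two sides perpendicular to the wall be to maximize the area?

Let the sides perpendicular to the wall have length x and the parallel side y, so 2x + y = 202 and the area is A = xy = x(202 − 2x).
A'(x) = 202 − 4x = 0 gives x = 101/2, and A''(x) = −4 < 0 confirms a maximum.
Then y = 202 − 2·101/2 = 101 and A = 10201/2.

101/2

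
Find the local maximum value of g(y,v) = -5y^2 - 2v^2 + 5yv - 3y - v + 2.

68/15

∂g/∂y = -10y + 5v - 3 = 0 and ∂g/∂v = 5y - 4v - 1 = 0, so (y, v) = (-17/15, -5/3).
The Hessian has g_{yy} = -10, g_{vv} = -4, g_{yv} = 5, giving D = 15 > 0 with g_{yy} < 0, so the point is a local maximum.
g(-17/15, -5/3) = 68/15.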